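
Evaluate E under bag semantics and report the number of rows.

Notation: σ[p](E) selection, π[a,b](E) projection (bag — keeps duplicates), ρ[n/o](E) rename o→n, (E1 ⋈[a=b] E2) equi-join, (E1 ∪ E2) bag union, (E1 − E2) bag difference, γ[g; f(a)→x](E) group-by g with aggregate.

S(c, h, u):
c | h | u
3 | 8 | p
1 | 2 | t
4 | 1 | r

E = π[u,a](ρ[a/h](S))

Stepwise |·|:
  S → 3
  ρ[a/h](S) → 3
  π[u,a](ρ[a/h](S)) → 3

|E| = 3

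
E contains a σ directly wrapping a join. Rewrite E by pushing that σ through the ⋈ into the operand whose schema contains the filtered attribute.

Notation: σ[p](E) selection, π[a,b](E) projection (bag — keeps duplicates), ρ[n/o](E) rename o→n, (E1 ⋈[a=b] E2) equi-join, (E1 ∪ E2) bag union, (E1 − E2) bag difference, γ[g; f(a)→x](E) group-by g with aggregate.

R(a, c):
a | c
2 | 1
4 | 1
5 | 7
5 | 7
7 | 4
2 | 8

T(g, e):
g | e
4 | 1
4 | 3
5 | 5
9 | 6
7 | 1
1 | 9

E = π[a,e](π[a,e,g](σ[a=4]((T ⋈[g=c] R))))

σ filters on a, owned by the right side.
E' = π[a,e](π[a,e,g]((T ⋈[g=c] σ[a=4](R))))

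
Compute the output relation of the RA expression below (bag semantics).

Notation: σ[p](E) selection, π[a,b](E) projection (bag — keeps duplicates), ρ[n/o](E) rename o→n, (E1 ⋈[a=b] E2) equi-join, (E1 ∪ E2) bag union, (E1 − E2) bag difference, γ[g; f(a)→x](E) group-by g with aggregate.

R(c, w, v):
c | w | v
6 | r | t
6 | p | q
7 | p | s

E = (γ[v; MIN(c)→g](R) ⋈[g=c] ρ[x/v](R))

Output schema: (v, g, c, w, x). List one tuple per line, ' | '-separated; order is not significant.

Subexpression sizes:
  R → 3
  γ[v; MIN(c)→g](R) → 3
  R → 3
  ρ[x/v](R) → 3
  (γ[v; MIN(c)→g](R) ⋈[g=c] ρ[x/v](R)) → 5

== RESULT ==
v | g | c | w | x
q | 6 | 6 | p | q
q | 6 | 6 | r | t
s | 7 | 7 | p | s
t | 6 | 6 | p | q
t | 6 | 6 | r | t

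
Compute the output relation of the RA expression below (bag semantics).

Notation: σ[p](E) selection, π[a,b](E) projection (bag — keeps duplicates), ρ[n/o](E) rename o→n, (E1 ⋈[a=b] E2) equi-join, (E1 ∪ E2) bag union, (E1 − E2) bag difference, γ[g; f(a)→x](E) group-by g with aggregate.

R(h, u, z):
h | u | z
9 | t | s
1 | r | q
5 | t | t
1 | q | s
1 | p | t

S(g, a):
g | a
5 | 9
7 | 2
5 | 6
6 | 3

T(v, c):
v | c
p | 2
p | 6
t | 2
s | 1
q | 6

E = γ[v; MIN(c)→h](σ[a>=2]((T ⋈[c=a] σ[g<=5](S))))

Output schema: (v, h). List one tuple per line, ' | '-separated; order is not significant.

Subexpression sizes:
  T → 5
  S → 4
  σ[g<=5](S) → 2
  (T ⋈[c=a] σ[g<=5](S)) → 2
  σ[a>=2]((T ⋈[c=a] σ[g<=5](S))) → 2
  γ[v; MIN(c)→h](σ[a>=2]((T ⋈[c=a] σ[g<=5](S)))) → 2

== RESULT ==
v | h
p | 6
q | 6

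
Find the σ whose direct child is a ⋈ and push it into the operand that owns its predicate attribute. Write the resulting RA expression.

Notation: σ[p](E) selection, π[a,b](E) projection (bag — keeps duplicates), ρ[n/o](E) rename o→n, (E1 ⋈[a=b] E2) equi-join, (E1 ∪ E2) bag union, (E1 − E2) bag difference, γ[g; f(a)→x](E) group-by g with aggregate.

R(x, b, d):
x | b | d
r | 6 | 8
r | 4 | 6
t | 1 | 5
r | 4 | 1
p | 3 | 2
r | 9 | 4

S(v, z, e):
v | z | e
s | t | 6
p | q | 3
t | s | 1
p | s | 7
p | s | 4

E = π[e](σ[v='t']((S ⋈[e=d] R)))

σ filters on v, owned by the left side.
E' = π[e]((σ[v='t'](S) ⋈[e=d] R))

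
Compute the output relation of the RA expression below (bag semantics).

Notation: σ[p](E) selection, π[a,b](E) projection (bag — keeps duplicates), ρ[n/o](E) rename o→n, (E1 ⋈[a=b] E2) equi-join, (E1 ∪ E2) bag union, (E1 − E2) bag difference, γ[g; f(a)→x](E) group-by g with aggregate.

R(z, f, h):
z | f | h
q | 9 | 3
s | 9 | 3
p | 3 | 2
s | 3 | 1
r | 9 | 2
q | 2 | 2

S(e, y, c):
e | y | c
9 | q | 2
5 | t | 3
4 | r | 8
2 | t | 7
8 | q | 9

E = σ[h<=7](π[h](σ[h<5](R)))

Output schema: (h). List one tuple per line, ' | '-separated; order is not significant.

Row counts bottom-up:
  R → 6
  σ[h<5](R) → 6
  π[h](σ[h<5](R)) → 6
  σ[h<=7](π[h](σ[h<5](R))) → 6

== RESULT ==
h
1
2
2
2
3
3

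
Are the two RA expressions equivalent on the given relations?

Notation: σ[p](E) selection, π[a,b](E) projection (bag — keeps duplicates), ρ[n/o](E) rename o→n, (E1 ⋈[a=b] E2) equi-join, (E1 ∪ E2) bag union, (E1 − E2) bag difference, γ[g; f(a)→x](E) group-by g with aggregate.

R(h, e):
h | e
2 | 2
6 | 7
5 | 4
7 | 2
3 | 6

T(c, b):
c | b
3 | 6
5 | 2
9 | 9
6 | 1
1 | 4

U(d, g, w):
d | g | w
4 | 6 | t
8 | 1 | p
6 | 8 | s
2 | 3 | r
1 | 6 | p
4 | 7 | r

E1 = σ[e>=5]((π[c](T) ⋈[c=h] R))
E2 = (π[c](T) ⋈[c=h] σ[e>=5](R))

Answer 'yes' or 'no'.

E1 subexpression sizes:
  T → 5
  π[c](T) → 5
  R → 5
  (π[c](T) ⋈[c=h] R) → 3
  σ[e>=5]((π[c](T) ⋈[c=h] R)) → 2
E2 subexpression sizes:
  T → 5
  π[c](T) → 5
  R → 5
  σ[e>=5](R) → 2
  (π[c](T) ⋈[c=h] σ[e>=5](R)) → 2

E1 and E2 produce the same multiset:
c | h | e
3 | 3 | 6
6 | 6 | 7

yes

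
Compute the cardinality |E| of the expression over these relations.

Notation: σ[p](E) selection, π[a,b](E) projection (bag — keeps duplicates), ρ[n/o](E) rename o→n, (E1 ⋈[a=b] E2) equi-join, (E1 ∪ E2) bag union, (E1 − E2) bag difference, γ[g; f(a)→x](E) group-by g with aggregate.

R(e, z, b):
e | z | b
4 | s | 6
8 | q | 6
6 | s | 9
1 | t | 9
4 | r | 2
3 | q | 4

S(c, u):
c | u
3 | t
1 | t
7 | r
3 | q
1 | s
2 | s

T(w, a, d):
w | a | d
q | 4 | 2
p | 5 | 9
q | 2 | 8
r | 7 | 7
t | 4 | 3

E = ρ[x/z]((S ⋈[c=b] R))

Stepwise |·|:
  S → 6
  R → 6
  (S ⋈[c=b] R) → 1
  ρ[x/z]((S ⋈[c=b] R)) → 1

|E| = 1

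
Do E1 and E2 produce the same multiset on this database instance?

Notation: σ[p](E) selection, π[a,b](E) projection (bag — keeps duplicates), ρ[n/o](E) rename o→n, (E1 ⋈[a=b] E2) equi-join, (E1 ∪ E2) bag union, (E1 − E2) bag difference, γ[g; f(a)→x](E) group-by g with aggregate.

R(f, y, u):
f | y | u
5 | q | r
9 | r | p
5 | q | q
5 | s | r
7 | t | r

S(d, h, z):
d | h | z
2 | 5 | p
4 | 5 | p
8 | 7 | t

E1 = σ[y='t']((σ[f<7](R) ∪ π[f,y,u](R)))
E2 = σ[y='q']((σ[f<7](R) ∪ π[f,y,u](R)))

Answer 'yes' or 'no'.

E1 stepwise |·|:
  R → 5
  σ[f<7](R) → 3
  R → 5
  π[f,y,u](R) → 5
  (σ[f<7](R) ∪ π[f,y,u](R)) → 8
  σ[y='t']((σ[f<7](R) ∪ π[f,y,u](R))) → 1
E2 stepwise |·|:
  R → 5
  σ[f<7](R) → 3
  R → 5
  π[f,y,u](R) → 5
  (σ[f<7](R) ∪ π[f,y,u](R)) → 8
  σ[y='q']((σ[f<7](R) ∪ π[f,y,u](R))) → 4

E1 result:
f | y | u
7 | t | r
E2 result:
f | y | u
5 | q | q
5 | q | q
5 | q | r
5 | q | r
Witness: (5, 'q', 'r') appears 0× in E1 but 2× in E2.

no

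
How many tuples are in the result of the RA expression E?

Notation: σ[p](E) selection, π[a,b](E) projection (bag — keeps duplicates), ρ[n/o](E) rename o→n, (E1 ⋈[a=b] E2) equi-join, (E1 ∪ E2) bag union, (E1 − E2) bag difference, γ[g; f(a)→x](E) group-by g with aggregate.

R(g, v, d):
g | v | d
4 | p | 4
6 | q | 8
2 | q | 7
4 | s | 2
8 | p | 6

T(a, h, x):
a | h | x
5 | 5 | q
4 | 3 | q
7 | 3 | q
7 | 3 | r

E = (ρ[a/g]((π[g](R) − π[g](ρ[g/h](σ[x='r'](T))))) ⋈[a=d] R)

Subexpression sizes:
  R → 5
  π[g](R) → 5
  T → 4
  σ[x='r'](T) → 1
  ρ[g/h](σ[x='r'](T)) → 1
  π[g](ρ[g/h](σ[x='r'](T))) → 1
  (π[g](R) − π[g](ρ[g/h](σ[x='r'](T)))) → 5
  ρ[a/g]((π[g](R) − π[g](ρ[g/h](σ[x='r'](T))))) → 5
  R → 5
  (ρ[a/g]((π[g](R) − π[g](ρ[g/h](σ[x='r'](T))))) ⋈[a=d] R) → 5

|E| = 5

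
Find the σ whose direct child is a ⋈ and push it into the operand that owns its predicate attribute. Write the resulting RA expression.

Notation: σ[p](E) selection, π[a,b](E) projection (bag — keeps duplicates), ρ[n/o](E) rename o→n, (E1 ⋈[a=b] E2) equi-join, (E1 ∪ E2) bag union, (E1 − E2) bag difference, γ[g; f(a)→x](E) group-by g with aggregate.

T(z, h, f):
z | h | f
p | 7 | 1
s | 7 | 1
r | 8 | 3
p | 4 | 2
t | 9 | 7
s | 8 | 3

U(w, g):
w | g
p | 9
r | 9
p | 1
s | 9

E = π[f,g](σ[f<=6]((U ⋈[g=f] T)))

σ filters on f, owned by the right side.
E' = π[f,g]((U ⋈[g=f] σ[f<=6](T)))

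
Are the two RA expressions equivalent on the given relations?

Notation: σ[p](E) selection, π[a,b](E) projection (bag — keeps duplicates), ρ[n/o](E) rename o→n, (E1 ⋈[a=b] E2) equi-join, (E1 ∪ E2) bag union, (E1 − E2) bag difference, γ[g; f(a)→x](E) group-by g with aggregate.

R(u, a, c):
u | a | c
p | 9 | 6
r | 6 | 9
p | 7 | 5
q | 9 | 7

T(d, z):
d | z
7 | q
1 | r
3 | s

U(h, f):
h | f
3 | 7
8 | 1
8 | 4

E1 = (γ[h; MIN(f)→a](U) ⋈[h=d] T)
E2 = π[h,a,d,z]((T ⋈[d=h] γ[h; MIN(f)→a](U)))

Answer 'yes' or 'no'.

E1 subexpression sizes:
  U → 3
  γ[h; MIN(f)→a](U) → 2
  T → 3
  (γ[h; MIN(f)→a](U) ⋈[h=d] T) → 1
E2 subexpression sizes:
  T → 3
  U → 3
  γ[h; MIN(f)→a](U) → 2
  (T ⋈[d=h] γ[h; MIN(f)→a](U)) → 1
  π[h,a,d,z]((T ⋈[d=h] γ[h; MIN(f)→a](U))) → 1

E1 and E2 produce the same multiset:
h | a | d | z
3 | 7 | 3 | s

yes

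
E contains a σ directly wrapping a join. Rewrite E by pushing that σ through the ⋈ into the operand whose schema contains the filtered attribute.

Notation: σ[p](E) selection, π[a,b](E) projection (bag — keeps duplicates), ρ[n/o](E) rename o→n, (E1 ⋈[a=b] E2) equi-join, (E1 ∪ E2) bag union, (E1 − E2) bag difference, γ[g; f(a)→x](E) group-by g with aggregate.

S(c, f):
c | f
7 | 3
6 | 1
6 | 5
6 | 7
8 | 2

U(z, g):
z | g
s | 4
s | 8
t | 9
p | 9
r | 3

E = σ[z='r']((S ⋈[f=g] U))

σ filters on z, owned by the right side.
E' = (S ⋈[f=g] σ[z='r'](U))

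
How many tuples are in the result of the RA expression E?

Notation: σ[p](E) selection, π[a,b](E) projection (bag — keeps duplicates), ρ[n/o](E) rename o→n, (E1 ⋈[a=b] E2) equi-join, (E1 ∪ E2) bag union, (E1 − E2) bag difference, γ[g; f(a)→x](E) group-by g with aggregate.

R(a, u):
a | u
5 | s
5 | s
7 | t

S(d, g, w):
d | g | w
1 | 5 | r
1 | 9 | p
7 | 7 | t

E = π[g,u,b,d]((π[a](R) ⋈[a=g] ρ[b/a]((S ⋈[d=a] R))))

Stepwise |·|:
  R → 3
  π[a](R) → 3
  S → 3
  R → 3
  (S ⋈[d=a] R) → 1
  ρ[b/a]((S ⋈[d=a] R)) → 1
  (π[a](R) ⋈[a=g] ρ[b/a]((S ⋈[d=a] R))) → 1
  π[g,u,b,d]((π[a](R) ⋈[a=g] ρ[b/a]((S ⋈[d=a] R)))) → 1

|E| = 1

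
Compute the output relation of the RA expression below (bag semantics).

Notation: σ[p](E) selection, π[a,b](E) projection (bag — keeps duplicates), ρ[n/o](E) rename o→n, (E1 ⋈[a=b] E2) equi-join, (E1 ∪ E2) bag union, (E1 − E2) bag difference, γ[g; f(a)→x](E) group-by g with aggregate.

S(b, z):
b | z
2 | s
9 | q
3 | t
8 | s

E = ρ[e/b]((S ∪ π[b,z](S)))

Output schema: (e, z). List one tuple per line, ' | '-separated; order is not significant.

Subexpression sizes:
  S → 4
  S → 4
  π[b,z](S) → 4
  (S ∪ π[b,z](S)) → 8
  ρ[e/b]((S ∪ π[b,z](S))) → 8

== RESULT ==
e | z
2 | s
2 | s
3 | t
3 | t
8 | s
8 | s
9 | q
9 | q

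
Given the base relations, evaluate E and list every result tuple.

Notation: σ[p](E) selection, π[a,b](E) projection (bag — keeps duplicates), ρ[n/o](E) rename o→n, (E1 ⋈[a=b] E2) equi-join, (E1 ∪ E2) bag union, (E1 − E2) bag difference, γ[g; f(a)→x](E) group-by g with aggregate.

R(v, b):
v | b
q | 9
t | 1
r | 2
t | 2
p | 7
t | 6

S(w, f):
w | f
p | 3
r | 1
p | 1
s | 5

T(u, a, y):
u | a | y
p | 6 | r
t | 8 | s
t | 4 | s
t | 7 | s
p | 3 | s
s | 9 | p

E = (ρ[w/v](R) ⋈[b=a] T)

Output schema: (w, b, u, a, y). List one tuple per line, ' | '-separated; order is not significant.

Row counts bottom-up:
  R → 6
  ρ[w/v](R) → 6
  T → 6
  (ρ[w/v](R) ⋈[b=a] T) → 3

== RESULT ==
w | b | u | a | y
p | 7 | t | 7 | s
q | 9 | s | 9 | p
t | 6 | p | 6 | r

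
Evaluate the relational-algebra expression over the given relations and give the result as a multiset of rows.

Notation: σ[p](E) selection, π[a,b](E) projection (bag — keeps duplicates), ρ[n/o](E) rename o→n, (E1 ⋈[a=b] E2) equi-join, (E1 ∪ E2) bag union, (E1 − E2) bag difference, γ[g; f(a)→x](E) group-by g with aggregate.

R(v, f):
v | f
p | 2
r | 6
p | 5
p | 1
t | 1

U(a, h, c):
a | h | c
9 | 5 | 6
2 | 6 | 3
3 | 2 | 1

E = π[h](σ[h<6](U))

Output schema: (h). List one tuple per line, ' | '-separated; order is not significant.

Subexpression sizes:
  U → 3
  σ[h<6](U) → 2
  π[h](σ[h<6](U)) → 2

== RESULT ==
h
2
5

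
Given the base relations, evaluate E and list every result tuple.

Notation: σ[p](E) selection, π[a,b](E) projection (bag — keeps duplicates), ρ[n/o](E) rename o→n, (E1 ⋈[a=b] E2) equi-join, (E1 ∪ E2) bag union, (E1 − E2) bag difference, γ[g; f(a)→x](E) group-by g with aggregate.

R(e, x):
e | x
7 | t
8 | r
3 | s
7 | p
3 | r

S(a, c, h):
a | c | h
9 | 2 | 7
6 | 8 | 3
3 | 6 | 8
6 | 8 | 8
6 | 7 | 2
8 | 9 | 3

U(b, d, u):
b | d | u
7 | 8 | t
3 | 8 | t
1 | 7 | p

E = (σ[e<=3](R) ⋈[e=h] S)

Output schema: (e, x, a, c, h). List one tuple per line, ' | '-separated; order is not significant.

Per-node cardinality:
  R → 5
  σ[e<=3](R) → 2
  S → 6
  (σ[e<=3](R) ⋈[e=h] S) → 4

== RESULT ==
e | x | a | c | h
3 | r | 6 | 8 | 3
3 | r | 8 | 9 | 3
3 | s | 6 | 8 | 3
3 | s | 8 | 9 | 3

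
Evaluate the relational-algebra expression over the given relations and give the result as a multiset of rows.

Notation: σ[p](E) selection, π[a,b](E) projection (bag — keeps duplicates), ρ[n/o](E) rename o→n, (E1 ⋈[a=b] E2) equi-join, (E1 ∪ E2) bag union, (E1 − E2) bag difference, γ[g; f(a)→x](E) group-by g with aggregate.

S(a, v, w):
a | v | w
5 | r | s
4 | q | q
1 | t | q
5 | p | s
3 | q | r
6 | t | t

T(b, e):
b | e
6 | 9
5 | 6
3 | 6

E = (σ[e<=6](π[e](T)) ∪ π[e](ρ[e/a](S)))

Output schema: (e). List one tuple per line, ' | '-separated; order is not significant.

Subexpression sizes:
  T → 3
  π[e](T) → 3
  σ[e<=6](π[e](T)) → 2
  S → 6
  ρ[e/a](S) → 6
  π[e](ρ[e/a](S)) → 6
  (σ[e<=6](π[e](T)) ∪ π[e](ρ[e/a](S))) → 8

== RESULT ==
e
1
3
4
5
5
6
6
6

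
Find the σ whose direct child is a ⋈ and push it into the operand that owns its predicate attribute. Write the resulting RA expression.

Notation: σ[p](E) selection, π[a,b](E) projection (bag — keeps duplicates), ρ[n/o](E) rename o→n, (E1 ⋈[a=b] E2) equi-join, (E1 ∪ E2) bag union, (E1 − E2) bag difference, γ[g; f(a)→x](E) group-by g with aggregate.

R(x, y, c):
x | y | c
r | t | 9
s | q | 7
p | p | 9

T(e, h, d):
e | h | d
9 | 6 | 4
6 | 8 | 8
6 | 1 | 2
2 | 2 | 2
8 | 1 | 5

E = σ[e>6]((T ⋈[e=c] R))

σ filters on e, owned by the left side.
E' = (σ[e>6](T) ⋈[e=c] R)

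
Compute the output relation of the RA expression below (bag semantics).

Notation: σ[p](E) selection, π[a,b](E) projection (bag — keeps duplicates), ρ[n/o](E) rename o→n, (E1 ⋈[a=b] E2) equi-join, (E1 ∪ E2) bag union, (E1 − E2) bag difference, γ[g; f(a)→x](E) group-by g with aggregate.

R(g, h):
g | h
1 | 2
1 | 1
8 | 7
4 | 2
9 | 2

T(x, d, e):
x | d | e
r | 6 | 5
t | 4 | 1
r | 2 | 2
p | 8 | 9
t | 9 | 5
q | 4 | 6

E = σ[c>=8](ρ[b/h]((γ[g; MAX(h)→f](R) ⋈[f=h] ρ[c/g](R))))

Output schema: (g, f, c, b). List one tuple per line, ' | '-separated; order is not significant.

Stepwise |·|:
  R → 5
  γ[g; MAX(h)→f](R) → 4
  R → 5
  ρ[c/g](R) → 5
  (γ[g; MAX(h)→f](R) ⋈[f=h] ρ[c/g](R)) → 10
  ρ[b/h]((γ[g; MAX(h)→f](R) ⋈[f=h] ρ[c/g](R))) → 10
  σ[c>=8](ρ[b/h]((γ[g; MAX(h)→f](R) ⋈[f=h] ρ[c/g](R)))) → 4

== RESULT ==
g | f | c | b
1 | 2 | 9 | 2
4 | 2 | 9 | 2
8 | 7 | 8 | 7
9 | 2 | 9 | 2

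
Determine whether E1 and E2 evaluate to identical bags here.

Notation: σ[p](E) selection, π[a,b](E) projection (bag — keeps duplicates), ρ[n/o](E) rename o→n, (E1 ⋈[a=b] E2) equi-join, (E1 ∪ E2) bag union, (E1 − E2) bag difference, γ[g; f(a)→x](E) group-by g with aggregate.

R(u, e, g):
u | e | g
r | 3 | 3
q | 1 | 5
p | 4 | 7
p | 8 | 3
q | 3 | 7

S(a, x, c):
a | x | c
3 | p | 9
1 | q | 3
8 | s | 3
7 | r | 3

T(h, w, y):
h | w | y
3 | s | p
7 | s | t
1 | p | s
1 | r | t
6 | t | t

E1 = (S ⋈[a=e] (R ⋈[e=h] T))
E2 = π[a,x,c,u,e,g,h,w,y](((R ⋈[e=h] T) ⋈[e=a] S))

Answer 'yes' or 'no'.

E1 per-node cardinality:
  S → 4
  R → 5
  T → 5
  (R ⋈[e=h] T) → 4
  (S ⋈[a=e] (R ⋈[e=h] T)) → 4
E2 per-node cardinality:
  R → 5
  T → 5
  (R ⋈[e=h] T) → 4
  S → 4
  ((R ⋈[e=h] T) ⋈[e=a] S) → 4
  π[a,x,c,u,e,g,h,w,y](((R ⋈[e=h] T) ⋈[e=a] S)) → 4

E1 and E2 produce the same multiset:
a | x | c | u | e | g | h | w | y
1 | q | 3 | q | 1 | 5 | 1 | p | s
1 | q | 3 | q | 1 | 5 | 1 | r | t
3 | p | 9 | q | 3 | 7 | 3 | s | p
3 | p | 9 | r | 3 | 3 | 3 | s | p

yes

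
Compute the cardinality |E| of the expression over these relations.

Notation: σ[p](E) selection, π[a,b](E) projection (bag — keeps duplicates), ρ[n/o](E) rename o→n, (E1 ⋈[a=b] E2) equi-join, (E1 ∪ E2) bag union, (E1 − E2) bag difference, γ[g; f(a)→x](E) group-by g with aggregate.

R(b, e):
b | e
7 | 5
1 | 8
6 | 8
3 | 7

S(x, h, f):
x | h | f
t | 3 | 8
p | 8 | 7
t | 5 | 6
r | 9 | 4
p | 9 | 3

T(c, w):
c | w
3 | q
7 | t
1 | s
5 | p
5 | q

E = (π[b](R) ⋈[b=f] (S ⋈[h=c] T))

Per-node cardinality:
  R → 4
  π[b](R) → 4
  S → 5
  T → 5
  (S ⋈[h=c] T) → 3
  (π[b](R) ⋈[b=f] (S ⋈[h=c] T)) → 2

|E| = 2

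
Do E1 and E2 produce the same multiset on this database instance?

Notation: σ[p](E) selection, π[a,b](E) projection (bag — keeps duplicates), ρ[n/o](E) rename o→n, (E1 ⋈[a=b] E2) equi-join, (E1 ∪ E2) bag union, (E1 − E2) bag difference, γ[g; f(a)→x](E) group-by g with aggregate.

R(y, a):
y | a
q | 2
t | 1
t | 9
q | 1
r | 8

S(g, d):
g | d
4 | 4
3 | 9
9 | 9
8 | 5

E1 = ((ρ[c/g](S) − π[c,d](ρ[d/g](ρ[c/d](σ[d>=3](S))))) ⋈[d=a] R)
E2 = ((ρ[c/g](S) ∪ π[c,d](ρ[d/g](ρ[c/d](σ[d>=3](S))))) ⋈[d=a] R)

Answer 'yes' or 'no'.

E1 stepwise |·|:
  S → 4
  ρ[c/g](S) → 4
  S → 4
  σ[d>=3](S) → 4
  ρ[c/d](σ[d>=3](S)) → 4
  ρ[d/g](ρ[c/d](σ[d>=3](S))) → 4
  π[c,d](ρ[d/g](ρ[c/d](σ[d>=3](S)))) → 4
  (ρ[c/g](S) − π[c,d](ρ[d/g](ρ[c/d](σ[d>=3](S))))) → 2
  R → 5
  ((ρ[c/g](S) − π[c,d](ρ[d/g](ρ[c/d](σ[d>=3](S))))) ⋈[d=a] R) → 1
E2 stepwise |·|:
  S → 4
  ρ[c/g](S) → 4
  S → 4
  σ[d>=3](S) → 4
  ρ[c/d](σ[d>=3](S)) → 4
  ρ[d/g](ρ[c/d](σ[d>=3](S))) → 4
  π[c,d](ρ[d/g](ρ[c/d](σ[d>=3](S)))) → 4
  (ρ[c/g](S) ∪ π[c,d](ρ[d/g](ρ[c/d](σ[d>=3](S))))) → 8
  R → 5
  ((ρ[c/g](S) ∪ π[c,d](ρ[d/g](ρ[c/d](σ[d>=3](S))))) ⋈[d=a] R) → 4

E1 result:
c | d | y | a
3 | 9 | t | 9
E2 result:
c | d | y | a
3 | 9 | t | 9
5 | 8 | r | 8
9 | 9 | t | 9
9 | 9 | t | 9
Witness: (5, 8, 'r', 8) appears 0× in E1 but 1× in E2.

no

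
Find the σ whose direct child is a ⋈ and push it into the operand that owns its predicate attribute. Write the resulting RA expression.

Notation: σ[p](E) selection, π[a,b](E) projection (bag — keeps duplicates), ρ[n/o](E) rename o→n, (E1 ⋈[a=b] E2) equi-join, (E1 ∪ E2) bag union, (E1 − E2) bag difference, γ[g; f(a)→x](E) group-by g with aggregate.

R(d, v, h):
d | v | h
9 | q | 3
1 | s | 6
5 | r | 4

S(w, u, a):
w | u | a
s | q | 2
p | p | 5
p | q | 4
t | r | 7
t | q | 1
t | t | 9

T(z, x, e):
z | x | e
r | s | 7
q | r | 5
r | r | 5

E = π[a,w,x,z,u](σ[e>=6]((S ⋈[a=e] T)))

σ filters on e, owned by the right side.
E' = π[a,w,x,z,u]((S ⋈[a=e] σ[e>=6](T)))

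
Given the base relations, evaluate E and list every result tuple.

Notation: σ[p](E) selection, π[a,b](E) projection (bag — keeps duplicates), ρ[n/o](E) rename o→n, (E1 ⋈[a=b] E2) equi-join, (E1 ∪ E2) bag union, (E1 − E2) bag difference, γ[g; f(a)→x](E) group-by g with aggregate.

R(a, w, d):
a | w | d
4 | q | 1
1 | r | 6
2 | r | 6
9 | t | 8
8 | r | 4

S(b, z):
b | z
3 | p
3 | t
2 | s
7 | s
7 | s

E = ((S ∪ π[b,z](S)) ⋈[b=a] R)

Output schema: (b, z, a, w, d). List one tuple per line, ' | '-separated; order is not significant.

Subexpression sizes:
  S → 5
  S → 5
  π[b,z](S) → 5
  (S ∪ π[b,z](S)) → 10
  R → 5
  ((S ∪ π[b,z](S)) ⋈[b=a] R) → 2

== RESULT ==
b | z | a | w | d
2 | s | 2 | r | 6
2 | s | 2 | r | 6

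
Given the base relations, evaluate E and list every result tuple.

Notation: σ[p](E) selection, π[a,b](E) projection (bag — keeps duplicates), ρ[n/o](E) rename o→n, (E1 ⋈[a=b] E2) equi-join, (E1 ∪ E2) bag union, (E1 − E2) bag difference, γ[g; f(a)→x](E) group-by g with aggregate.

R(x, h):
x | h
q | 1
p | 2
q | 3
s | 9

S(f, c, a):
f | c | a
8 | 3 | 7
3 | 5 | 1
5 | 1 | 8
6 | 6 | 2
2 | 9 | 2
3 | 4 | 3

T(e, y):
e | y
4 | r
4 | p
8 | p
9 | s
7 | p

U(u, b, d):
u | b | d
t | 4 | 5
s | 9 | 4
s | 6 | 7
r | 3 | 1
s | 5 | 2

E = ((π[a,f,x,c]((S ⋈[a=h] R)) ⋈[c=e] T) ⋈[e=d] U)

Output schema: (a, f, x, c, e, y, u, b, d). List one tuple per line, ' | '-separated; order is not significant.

Stepwise |·|:
  S → 6
  R → 4
  (S ⋈[a=h] R) → 4
  π[a,f,x,c]((S ⋈[a=h] R)) → 4
  T → 5
  (π[a,f,x,c]((S ⋈[a=h] R)) ⋈[c=e] T) → 3
  U → 5
  ((π[a,f,x,c]((S ⋈[a=h] R)) ⋈[c=e] T) ⋈[e=d] U) → 2

== RESULT ==
a | f | x | c | e | y | u | b | d
3 | 3 | q | 4 | 4 | p | s | 9 | 4
3 | 3 | q | 4 | 4 | r | s | 9 | 4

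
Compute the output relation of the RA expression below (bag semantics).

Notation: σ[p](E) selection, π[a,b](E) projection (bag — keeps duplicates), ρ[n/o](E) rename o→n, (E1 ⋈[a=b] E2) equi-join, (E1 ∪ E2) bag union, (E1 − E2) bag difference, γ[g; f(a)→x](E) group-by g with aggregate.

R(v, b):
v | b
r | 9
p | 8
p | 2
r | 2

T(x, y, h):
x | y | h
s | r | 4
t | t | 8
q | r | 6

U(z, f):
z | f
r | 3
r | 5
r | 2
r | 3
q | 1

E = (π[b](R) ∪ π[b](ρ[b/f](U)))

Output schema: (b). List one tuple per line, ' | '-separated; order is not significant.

Row counts bottom-up:
  R → 4
  π[b](R) → 4
  U → 5
  ρ[b/f](U) → 5
  π[b](ρ[b/f](U)) → 5
  (π[b](R) ∪ π[b](ρ[b/f](U))) → 9

== RESULT ==
b
1
2
2
2
3
3
5
8
9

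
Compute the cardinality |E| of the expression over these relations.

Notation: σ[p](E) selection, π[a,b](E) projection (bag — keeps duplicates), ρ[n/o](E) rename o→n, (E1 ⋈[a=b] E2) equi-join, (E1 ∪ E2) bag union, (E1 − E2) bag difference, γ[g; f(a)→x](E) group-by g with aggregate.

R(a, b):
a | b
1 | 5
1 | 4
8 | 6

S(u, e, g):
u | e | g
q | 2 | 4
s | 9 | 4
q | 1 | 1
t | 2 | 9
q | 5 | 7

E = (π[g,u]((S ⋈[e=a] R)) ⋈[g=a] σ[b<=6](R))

Subexpression sizes:
  S → 5
  R → 3
  (S ⋈[e=a] R) → 2
  π[g,u]((S ⋈[e=a] R)) → 2
  R → 3
  σ[b<=6](R) → 3
  (π[g,u]((S ⋈[e=a] R)) ⋈[g=a] σ[b<=6](R)) → 4

|E| = 4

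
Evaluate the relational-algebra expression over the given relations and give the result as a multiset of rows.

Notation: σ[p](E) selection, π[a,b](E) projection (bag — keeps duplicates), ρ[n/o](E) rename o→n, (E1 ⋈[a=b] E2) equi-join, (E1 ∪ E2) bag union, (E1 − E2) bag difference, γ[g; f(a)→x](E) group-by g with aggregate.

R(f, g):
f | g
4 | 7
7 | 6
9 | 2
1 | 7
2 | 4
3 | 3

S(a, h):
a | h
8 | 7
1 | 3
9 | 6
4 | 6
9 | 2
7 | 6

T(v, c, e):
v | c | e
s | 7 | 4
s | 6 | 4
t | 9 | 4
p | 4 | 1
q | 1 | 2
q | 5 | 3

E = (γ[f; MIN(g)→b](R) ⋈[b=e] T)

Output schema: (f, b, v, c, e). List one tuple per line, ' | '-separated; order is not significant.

Stepwise |·|:
  R → 6
  γ[f; MIN(g)→b](R) → 6
  T → 6
  (γ[f; MIN(g)→b](R) ⋈[b=e] T) → 5

== RESULT ==
f | b | v | c | e
2 | 4 | s | 6 | 4
2 | 4 | s | 7 | 4
2 | 4 | t | 9 | 4
3 | 3 | q | 5 | 3
9 | 2 | q | 1 | 2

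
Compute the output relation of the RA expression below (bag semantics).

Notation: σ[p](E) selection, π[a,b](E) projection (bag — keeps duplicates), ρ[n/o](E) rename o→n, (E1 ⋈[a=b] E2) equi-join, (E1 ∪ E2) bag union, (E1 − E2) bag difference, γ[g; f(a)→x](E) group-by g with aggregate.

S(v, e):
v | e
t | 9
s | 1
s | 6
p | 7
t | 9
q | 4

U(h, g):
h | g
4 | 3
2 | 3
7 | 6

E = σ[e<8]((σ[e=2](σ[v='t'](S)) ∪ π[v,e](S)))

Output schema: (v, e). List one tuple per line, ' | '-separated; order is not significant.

Per-node cardinality:
  S → 6
  σ[v='t'](S) → 2
  σ[e=2](σ[v='t'](S)) → 0
  S → 6
  π[v,e](S) → 6
  (σ[e=2](σ[v='t'](S)) ∪ π[v,e](S)) → 6
  σ[e<8]((σ[e=2](σ[v='t'](S)) ∪ π[v,e](S))) → 4

== RESULT ==
v | e
p | 7
q | 4
s | 1
s | 6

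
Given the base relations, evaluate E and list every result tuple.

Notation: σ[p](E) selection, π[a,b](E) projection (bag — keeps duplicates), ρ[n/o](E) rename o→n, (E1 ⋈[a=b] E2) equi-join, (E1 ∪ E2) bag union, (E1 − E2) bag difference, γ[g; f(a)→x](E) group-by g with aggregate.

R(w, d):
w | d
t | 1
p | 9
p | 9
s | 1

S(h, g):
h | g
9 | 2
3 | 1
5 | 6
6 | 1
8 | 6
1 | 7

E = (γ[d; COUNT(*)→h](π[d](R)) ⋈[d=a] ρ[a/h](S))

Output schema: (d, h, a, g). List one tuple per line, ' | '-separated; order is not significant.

Row counts bottom-up:
  R → 4
  π[d](R) → 4
  γ[d; COUNT(*)→h](π[d](R)) → 2
  S → 6
  ρ[a/h](S) → 6
  (γ[d; COUNT(*)→h](π[d](R)) ⋈[d=a] ρ[a/h](S)) → 2

== RESULT ==
d | h | a | g
1 | 2 | 1 | 7
9 | 2 | 9 | 2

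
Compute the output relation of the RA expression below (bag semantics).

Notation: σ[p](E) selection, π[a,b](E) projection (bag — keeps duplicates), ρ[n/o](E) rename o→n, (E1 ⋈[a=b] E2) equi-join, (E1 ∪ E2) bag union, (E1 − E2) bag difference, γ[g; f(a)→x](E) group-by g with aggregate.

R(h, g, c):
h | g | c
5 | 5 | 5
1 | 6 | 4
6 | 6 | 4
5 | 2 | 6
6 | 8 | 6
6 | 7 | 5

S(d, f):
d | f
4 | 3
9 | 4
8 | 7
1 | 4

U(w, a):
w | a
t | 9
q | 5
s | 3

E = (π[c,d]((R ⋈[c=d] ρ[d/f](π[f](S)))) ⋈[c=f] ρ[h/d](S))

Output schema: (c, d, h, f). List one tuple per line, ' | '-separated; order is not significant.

Subexpression sizes:
  R → 6
  S → 4
  π[f](S) → 4
  ρ[d/f](π[f](S)) → 4
  (R ⋈[c=d] ρ[d/f](π[f](S))) → 4
  π[c,d]((R ⋈[c=d] ρ[d/f](π[f](S)))) → 4
  S → 4
  ρ[h/d](S) → 4
  (π[c,d]((R ⋈[c=d] ρ[d/f](π[f](S)))) ⋈[c=f] ρ[h/d](S)) → 8

== RESULT ==
c | d | h | f
4 | 4 | 1 | 4
4 | 4 | 1 | 4
4 | 4 | 1 | 4
4 | 4 | 1 | 4
4 | 4 | 9 | 4
4 | 4 | 9 | 4
4 | 4 | 9 | 4
4 | 4 | 9 | 4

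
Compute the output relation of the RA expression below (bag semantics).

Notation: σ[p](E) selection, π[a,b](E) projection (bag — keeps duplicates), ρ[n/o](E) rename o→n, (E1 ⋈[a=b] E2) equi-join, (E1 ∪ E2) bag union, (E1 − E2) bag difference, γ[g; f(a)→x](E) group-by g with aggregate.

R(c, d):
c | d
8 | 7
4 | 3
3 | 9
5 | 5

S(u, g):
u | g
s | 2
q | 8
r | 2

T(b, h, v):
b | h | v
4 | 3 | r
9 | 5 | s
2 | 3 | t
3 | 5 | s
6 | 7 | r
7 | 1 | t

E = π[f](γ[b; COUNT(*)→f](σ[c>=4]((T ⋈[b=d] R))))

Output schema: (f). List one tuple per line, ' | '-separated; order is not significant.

Stepwise |·|:
  T → 6
  R → 4
  (T ⋈[b=d] R) → 3
  σ[c>=4]((T ⋈[b=d] R)) → 2
  γ[b; COUNT(*)→f](σ[c>=4]((T ⋈[b=d] R))) → 2
  π[f](γ[b; COUNT(*)→f](σ[c>=4]((T ⋈[b=d] R)))) → 2

== RESULT ==
f
1
1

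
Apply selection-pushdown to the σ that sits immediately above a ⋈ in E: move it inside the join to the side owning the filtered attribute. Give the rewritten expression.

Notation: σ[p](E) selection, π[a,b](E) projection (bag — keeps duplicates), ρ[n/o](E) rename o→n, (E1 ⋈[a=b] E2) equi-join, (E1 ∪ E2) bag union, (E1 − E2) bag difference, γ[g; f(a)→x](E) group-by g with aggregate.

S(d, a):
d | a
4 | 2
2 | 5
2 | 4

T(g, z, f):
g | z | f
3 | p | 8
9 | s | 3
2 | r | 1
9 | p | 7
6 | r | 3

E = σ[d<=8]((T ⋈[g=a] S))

σ filters on d, owned by the right side.
E' = (T ⋈[g=a] σ[d<=8](S))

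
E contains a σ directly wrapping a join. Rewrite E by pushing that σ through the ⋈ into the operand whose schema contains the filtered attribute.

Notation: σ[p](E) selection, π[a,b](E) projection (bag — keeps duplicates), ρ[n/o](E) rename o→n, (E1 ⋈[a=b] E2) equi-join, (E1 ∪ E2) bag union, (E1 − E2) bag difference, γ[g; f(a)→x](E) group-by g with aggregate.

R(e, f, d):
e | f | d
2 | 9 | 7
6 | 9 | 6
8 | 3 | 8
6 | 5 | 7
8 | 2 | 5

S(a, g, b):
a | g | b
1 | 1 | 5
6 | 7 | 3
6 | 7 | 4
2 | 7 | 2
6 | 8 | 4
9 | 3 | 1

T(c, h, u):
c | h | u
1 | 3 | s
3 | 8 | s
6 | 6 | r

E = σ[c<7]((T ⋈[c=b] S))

σ filters on c, owned by the left side.
E' = (σ[c<7](T) ⋈[c=b] S)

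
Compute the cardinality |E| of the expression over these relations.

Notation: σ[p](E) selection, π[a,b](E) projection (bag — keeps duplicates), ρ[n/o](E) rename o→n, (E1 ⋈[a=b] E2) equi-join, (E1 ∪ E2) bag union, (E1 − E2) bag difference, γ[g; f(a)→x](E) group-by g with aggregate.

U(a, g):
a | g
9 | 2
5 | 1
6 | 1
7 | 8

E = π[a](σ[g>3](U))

Stepwise |·|:
  U → 4
  σ[g>3](U) → 1
  π[a](σ[g>3](U)) → 1

|E| = 1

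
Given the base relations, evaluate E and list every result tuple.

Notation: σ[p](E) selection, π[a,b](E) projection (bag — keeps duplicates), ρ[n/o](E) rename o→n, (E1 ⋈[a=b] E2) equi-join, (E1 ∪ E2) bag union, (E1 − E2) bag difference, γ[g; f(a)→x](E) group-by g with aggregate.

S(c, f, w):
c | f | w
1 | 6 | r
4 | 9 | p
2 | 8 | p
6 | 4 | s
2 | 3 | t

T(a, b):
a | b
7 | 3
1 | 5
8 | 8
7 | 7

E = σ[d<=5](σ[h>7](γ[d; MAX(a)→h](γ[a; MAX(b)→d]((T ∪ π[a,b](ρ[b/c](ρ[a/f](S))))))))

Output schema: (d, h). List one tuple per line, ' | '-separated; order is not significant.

Row counts bottom-up:
  T → 4
  S → 5
  ρ[a/f](S) → 5
  ρ[b/c](ρ[a/f](S)) → 5
  π[a,b](ρ[b/c](ρ[a/f](S))) → 5
  (T ∪ π[a,b](ρ[b/c](ρ[a/f](S)))) → 9
  γ[a; MAX(b)→d]((T ∪ π[a,b](ρ[b/c](ρ[a/f](S))))) → 7
  γ[d; MAX(a)→h](γ[a; MAX(b)→d]((T ∪ π[a,b](ρ[b/c](ρ[a/f](S)))))) → 7
  σ[h>7](γ[d; MAX(a)→h](γ[a; MAX(b)→d]((T ∪ π[a,b](ρ[b/c](ρ[a/f](S))))))) → 2
  σ[d<=5](σ[h>7](γ[d; MAX(a)→h](γ[a; MAX(b)→d]((T ∪ π[a,b](ρ[b/c](ρ[a/f](S)))))))) → 1

== RESULT ==
d | h
4 | 9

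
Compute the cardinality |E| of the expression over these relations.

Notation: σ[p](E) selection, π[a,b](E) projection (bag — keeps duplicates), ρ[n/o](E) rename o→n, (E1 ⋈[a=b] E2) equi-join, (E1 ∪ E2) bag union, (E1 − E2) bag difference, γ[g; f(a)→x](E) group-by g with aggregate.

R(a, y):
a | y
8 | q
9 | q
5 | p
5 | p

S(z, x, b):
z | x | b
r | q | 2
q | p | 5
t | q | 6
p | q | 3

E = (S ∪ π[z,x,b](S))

Stepwise |·|:
  S → 4
  S → 4
  π[z,x,b](S) → 4
  (S ∪ π[z,x,b](S)) → 8

|E| = 8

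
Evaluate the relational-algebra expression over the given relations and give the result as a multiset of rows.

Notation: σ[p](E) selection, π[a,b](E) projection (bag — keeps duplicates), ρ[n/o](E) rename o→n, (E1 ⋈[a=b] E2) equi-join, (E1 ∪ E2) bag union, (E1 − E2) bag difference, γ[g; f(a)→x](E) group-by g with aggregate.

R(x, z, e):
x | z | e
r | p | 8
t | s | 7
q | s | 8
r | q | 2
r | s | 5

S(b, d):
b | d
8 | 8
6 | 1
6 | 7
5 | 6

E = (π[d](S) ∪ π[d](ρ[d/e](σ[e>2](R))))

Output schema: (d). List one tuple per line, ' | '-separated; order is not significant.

Stepwise |·|:
  S → 4
  π[d](S) → 4
  R → 5
  σ[e>2](R) → 4
  ρ[d/e](σ[e>2](R)) → 4
  π[d](ρ[d/e](σ[e>2](R))) → 4
  (π[d](S) ∪ π[d](ρ[d/e](σ[e>2](R)))) → 8

== RESULT ==
d
1
5
6
7
7
8
8
8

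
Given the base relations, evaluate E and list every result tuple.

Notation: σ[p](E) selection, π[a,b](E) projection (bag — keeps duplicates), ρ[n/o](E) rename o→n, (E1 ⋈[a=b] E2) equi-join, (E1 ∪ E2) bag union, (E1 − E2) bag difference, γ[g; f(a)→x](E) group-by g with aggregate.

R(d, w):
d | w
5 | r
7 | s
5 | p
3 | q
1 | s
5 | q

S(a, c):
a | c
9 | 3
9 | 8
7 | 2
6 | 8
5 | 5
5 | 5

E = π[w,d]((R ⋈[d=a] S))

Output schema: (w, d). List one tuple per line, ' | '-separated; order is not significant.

Stepwise |·|:
  R → 6
  S → 6
  (R ⋈[d=a] S) → 7
  π[w,d]((R ⋈[d=a] S)) → 7

== RESULT ==
w | d
p | 5
p | 5
q | 5
q | 5
r | 5
r | 5
s | 7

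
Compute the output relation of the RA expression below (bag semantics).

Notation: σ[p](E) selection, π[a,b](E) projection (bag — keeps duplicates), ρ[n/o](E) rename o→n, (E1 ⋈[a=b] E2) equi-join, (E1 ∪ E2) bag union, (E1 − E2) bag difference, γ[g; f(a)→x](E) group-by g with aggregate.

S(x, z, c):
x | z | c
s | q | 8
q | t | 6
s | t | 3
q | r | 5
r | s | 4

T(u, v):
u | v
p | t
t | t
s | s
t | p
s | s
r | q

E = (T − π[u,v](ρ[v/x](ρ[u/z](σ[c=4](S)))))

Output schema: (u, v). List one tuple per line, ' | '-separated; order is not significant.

Subexpression sizes:
  T → 6
  S → 5
  σ[c=4](S) → 1
  ρ[u/z](σ[c=4](S)) → 1
  ρ[v/x](ρ[u/z](σ[c=4](S))) → 1
  π[u,v](ρ[v/x](ρ[u/z](σ[c=4](S)))) → 1
  (T − π[u,v](ρ[v/x](ρ[u/z](σ[c=4](S))))) → 6

== RESULT ==
u | v
p | t
r | q
s | s
s | s
t | p
t | t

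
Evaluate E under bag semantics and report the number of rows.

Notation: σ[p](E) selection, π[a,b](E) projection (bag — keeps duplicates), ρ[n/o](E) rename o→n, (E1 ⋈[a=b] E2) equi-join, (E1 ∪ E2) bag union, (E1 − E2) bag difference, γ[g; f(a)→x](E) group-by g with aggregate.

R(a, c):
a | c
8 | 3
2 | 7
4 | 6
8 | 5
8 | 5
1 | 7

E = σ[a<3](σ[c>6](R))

Stepwise |·|:
  R → 6
  σ[c>6](R) → 2
  σ[a<3](σ[c>6](R)) → 2

|E| = 2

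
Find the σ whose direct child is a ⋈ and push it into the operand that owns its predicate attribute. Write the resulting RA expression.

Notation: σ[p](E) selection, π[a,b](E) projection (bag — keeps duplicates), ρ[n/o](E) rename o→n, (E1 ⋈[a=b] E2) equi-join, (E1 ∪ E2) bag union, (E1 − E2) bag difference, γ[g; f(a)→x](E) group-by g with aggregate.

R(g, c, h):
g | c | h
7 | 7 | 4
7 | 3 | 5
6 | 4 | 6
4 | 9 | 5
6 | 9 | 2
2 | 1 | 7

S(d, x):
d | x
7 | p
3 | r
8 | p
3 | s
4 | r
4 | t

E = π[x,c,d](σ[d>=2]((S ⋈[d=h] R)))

σ filters on d, owned by the left side.
E' = π[x,c,d]((σ[d>=2](S) ⋈[d=h] R))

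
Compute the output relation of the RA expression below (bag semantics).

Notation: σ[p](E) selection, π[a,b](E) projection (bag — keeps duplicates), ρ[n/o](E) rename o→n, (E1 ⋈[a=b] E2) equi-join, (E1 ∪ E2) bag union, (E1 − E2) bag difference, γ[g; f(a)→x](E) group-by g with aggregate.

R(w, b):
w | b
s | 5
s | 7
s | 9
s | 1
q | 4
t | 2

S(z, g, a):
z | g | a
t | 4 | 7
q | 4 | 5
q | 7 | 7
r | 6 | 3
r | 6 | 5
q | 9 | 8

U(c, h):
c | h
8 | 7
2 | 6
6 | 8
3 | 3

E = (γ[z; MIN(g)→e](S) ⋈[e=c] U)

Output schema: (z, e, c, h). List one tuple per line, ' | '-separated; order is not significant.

Stepwise |·|:
  S → 6
  γ[z; MIN(g)→e](S) → 3
  U → 4
  (γ[z; MIN(g)→e](S) ⋈[e=c] U) → 1

== RESULT ==
z | e | c | h
r | 6 | 6 | 8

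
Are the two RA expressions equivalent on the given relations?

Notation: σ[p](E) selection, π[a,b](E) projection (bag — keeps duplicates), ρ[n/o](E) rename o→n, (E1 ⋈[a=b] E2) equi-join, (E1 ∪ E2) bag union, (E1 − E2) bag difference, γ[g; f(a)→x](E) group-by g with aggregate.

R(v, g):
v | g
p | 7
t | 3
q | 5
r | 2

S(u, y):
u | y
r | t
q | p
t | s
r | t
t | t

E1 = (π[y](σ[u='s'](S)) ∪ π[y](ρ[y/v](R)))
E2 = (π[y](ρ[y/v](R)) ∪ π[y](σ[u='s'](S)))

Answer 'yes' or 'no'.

E1 per-node cardinality:
  S → 5
  σ[u='s'](S) → 0
  π[y](σ[u='s'](S)) → 0
  R → 4
  ρ[y/v](R) → 4
  π[y](ρ[y/v](R)) → 4
  (π[y](σ[u='s'](S)) ∪ π[y](ρ[y/v](R))) → 4
E2 per-node cardinality:
  R → 4
  ρ[y/v](R) → 4
  π[y](ρ[y/v](R)) → 4
  S → 5
  σ[u='s'](S) → 0
  π[y](σ[u='s'](S)) → 0
  (π[y](ρ[y/v](R)) ∪ π[y](σ[u='s'](S))) → 4

E1 and E2 produce the same multiset:
y
p
q
r
t

yes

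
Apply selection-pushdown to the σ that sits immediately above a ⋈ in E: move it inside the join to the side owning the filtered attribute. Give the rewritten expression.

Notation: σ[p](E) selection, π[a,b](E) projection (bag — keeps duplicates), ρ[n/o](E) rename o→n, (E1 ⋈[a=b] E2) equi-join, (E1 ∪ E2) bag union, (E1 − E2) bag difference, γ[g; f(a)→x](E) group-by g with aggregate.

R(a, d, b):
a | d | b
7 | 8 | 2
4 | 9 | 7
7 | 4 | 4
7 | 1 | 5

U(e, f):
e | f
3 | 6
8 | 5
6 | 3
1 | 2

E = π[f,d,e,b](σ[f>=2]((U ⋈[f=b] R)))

σ filters on f, owned by the left side.
E' = π[f,d,e,b]((σ[f>=2](U) ⋈[f=b] R))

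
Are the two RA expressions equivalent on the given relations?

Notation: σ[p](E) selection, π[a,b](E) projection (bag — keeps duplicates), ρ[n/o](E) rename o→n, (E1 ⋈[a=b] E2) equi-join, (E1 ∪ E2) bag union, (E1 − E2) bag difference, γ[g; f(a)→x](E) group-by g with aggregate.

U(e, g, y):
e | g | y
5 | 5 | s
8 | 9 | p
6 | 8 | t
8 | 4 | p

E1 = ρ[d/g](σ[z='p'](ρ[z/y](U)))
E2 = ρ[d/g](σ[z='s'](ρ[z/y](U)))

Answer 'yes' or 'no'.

E1 subexpression sizes:
  U → 4
  ρ[z/y](U) → 4
  σ[z='p'](ρ[z/y](U)) → 2
  ρ[d/g](σ[z='p'](ρ[z/y](U))) → 2
E2 subexpression sizes:
  U → 4
  ρ[z/y](U) → 4
  σ[z='s'](ρ[z/y](U)) → 1
  ρ[d/g](σ[z='s'](ρ[z/y](U))) → 1

E1 result:
e | d | z
8 | 4 | p
8 | 9 | p
E2 result:
e | d | z
5 | 5 | s
Witness: (5, 5, 's') appears 0× in E1 but 1× in E2.

no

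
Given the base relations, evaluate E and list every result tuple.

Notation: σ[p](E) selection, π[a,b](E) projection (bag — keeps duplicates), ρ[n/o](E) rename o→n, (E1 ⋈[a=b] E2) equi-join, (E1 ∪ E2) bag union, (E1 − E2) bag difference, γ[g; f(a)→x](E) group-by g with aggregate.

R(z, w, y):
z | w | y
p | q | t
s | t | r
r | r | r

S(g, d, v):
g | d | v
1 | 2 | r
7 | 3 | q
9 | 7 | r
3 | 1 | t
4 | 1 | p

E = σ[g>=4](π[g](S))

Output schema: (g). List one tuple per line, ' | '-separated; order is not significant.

Subexpression sizes:
  S → 5
  π[g](S) → 5
  σ[g>=4](π[g](S)) → 3

== RESULT ==
g
4
7
9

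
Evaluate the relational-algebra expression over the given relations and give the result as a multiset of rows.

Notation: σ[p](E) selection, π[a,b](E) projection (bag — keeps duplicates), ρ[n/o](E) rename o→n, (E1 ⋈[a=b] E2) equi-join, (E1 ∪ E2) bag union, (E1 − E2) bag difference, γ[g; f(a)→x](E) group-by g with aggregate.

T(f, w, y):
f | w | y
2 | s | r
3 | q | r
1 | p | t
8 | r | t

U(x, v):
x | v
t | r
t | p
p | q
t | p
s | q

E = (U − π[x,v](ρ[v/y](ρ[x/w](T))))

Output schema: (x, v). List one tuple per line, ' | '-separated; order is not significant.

Row counts bottom-up:
  U → 5
  T → 4
  ρ[x/w](T) → 4
  ρ[v/y](ρ[x/w](T)) → 4
  π[x,v](ρ[v/y](ρ[x/w](T))) → 4
  (U − π[x,v](ρ[v/y](ρ[x/w](T)))) → 5

== RESULT ==
x | v
p | q
s | q
t | p
t | p
t | r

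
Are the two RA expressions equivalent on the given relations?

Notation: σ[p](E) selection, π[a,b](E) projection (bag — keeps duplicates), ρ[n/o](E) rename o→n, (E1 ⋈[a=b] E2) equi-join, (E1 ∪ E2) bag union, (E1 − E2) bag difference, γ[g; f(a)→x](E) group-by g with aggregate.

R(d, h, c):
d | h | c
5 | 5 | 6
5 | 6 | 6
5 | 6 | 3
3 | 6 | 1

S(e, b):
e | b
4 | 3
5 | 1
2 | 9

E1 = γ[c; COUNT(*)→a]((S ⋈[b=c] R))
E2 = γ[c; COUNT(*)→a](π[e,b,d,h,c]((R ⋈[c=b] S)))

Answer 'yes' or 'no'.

E1 row counts bottom-up:
  S → 3
  R → 4
  (S ⋈[b=c] R) → 2
  γ[c; COUNT(*)→a]((S ⋈[b=c] R)) → 2
E2 row counts bottom-up:
  R → 4
  S → 3
  (R ⋈[c=b] S) → 2
  π[e,b,d,h,c]((R ⋈[c=b] S)) → 2
  γ[c; COUNT(*)→a](π[e,b,d,h,c]((R ⋈[c=b] S))) → 2

E1 and E2 produce the same multiset:
c | a
1 | 1
3 | 1

yes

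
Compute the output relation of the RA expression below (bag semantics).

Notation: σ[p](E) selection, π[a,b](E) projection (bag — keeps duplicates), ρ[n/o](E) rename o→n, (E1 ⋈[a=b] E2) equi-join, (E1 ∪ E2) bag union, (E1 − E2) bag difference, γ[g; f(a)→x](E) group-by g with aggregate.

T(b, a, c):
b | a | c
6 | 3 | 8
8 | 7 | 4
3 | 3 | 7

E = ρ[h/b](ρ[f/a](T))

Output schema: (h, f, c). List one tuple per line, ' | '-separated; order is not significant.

Subexpression sizes:
  T → 3
  ρ[f/a](T) → 3
  ρ[h/b](ρ[f/a](T)) → 3

== RESULT ==
h | f | c
3 | 3 | 7
6 | 3 | 8
8 | 7 | 4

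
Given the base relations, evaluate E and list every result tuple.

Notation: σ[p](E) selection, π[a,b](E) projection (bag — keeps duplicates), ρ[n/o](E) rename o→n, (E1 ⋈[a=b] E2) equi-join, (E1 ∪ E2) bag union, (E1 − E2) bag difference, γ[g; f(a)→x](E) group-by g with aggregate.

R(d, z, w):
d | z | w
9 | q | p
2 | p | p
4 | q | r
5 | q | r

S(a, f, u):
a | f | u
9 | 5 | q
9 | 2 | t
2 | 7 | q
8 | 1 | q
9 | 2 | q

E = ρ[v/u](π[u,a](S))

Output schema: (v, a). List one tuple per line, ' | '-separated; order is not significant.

Stepwise |·|:
  S → 5
  π[u,a](S) → 5
  ρ[v/u](π[u,a](S)) → 5

== RESULT ==
v | a
q | 2
q | 8
q | 9
q | 9
t | 9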